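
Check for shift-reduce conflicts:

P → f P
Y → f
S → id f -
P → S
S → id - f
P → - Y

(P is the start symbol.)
No shift-reduce conflicts

A shift-reduce conflict occurs when an LR(0) state has both:
  - a complete (reduce) item [A → α .] (dot at the end), and
  - a shift item [B → β . c γ] (dot before a terminal).

Augment with P' → P and build the canonical LR(0) collection (I0 = CLOSURE({[P' → . P]}), then GOTO on every symbol after a dot until no new states appear). It has 13 states:
  I0: { [P → . - Y], [P → . S], [P → . f P], [P' → . P], [S → . id - f], [S → . id f -] }  — shift
  I1: { [P → - . Y], [Y → . f] }  — shift
  I2: { [P' → P .] }  — accept
  I3: { [P → S .] }  — reduce
  I4: { [P → . - Y], [P → . S], [P → . f P], [P → f . P], [S → . id - f], [S → . id f -] }  — shift
  I5: { [S → id . - f], [S → id . f -] }  — shift
  I6: { [S → id - . f] }  — shift
  I7: { [S → id f . -] }  — shift
  I8: { [S → id f - .] }  — reduce
  I9: { [S → id - f .] }  — reduce
  I10: { [P → f P .] }  — reduce
  I11: { [P → - Y .] }  — reduce
  I12: { [Y → f .] }  — reduce

No state contains both a complete item and a shift item.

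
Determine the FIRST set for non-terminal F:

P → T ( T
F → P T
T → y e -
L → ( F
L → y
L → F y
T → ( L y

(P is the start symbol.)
{ '(', 'y' }

To compute FIRST(F), examine every production with F on the left-hand side, reading each right-hand side left to right until a non-nullable symbol is reached.

FIRST sets of the other non-terminals involved (by the same procedure, iterated to a fixed point):
  FIRST(P) = { '(', 'y' }

From F → P T:
  - P is a non-terminal: add FIRST(P) \ {ε} = { '(', 'y' }
    P is not nullable, so stop

Collecting: FIRST(F) = { '(', 'y' }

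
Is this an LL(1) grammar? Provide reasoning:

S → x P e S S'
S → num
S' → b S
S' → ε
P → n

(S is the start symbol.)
No. Predict set conflict for S': { 'b' }

A grammar is LL(1) if for each non-terminal N with multiple productions, the predict sets of those productions are pairwise disjoint, where PREDICT(N → α) = (FIRST(α) \ {ε}) ∪ (FOLLOW(N) if α ⇒* ε).

Relevant sets:
  FOLLOW(S') = { $, 'b' }

For S:
  PREDICT(S → x P e S S') = { 'x' }
  PREDICT(S → num) = { 'num' }
For S':
  PREDICT(S' → b S) = { 'b' }
  PREDICT(S' → ε) = { $, 'b' }
P has a single production, so nothing to check there.

Conflict found: Predict set conflict for S': { 'b' }
The grammar is NOT LL(1).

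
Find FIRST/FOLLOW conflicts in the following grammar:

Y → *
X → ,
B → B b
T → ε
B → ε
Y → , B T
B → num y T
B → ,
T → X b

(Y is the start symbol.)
Yes. B → B b with FOLLOW(B) on { ',', 'b' }; B → ',' with FOLLOW(B) on { ',' }; T → X b with FOLLOW(T) on { ',' }

A FIRST/FOLLOW conflict occurs when a non-terminal N has a nullable alternative N → β (β ⇒* ε) and another alternative N → α with FIRST(α) ∩ FOLLOW(N) ≠ ∅: on such a lookahead the parser cannot decide between expanding α and letting N vanish via β.

Nullable non-terminals: B, T.
FIRST sets used below: FIRST(B) = { ',', 'b', 'num', ε }, FIRST(X) = { ',' }

B: nullable alternative(s) B → ε; FOLLOW(B) = { $, ',', 'b' }
  B → B b: FIRST \ {ε} = { ',', 'b', 'num' } — overlaps FOLLOW(B) on { ',', 'b' }: CONFLICT
  B → ε: FIRST \ {ε} = { } — this is the only nullable alternative, skip
  B → num y T: FIRST \ {ε} = { 'num' } — disjoint from FOLLOW(B)
  B → ,: FIRST \ {ε} = { ',' } — overlaps FOLLOW(B) on { ',' }: CONFLICT

T: nullable alternative(s) T → ε; FOLLOW(T) = { $, ',', 'b' }
  T → ε: FIRST \ {ε} = { } — this is the only nullable alternative, skip
  T → X b: FIRST \ {ε} = { ',' } — overlaps FOLLOW(T) on { ',' }: CONFLICT

X, Y have no nullable alternative, so no FIRST/FOLLOW check is needed there.

So the grammar has 3 FIRST/FOLLOW conflicts (marked CONFLICT above).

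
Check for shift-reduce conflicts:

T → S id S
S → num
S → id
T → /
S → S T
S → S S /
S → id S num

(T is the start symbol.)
Augment with T' → T and build the canonical LR(0) collection (I0 = CLOSURE({[T' → . T]}), then GOTO on every symbol after a dot until no new states appear). It has 13 states:
  I0: { [S → . S S /], [S → . S T], [S → . id S num], [S → . id], [S → . num], [T → . /], [T → . S id S], [T' → . T] }  — shift
  I1: { [T → / .] }  — reduce
  I2: { [S → . S S /], [S → . S T], [S → . id S num], [S → . id], [S → . num], [S → S . S /], [S → S . T], [T → . /], [T → . S id S], [T → S . id S] }  — shift
  I3: { [T' → T .] }  — accept
  I4: { [S → . S S /], [S → . S T], [S → . id S num], [S → . id], [S → . num], [S → id . S num], [S → id .] }  — shift, reduce
  I5: { [S → num .] }  — reduce
  I6: { [S → . S S /], [S → . S T], [S → . id S num], [S → . id], [S → . num], [S → S . S /], [S → S . T], [S → id S . num], [T → . /], [T → . S id S] }  — shift
  I7: { [S → . S S /], [S → . S T], [S → . id S num], [S → . id], [S → . num], [S → S . S /], [S → S . T], [S → S S . /], [T → . /], [T → . S id S], [T → S . id S] }  — shift
  I8: { [S → S T .] }  — reduce
  I9: { [S → id S num .], [S → num .] }  — 2 reduces
  I10: { [S → S S / .], [T → / .] }  — 2 reduces
  I11: { [S → . S S /], [S → . S T], [S → . id S num], [S → . id], [S → . num], [S → id . S num], [S → id .], [T → S id . S] }  — shift, reduce
  I12: { [S → . S S /], [S → . S T], [S → . id S num], [S → . id], [S → . num], [S → S . S /], [S → S . T], [S → id S . num], [T → . /], [T → . S id S], [T → S id S .] }  — shift, reduce

I4 contains reduce item [S → id .] and shift items [S → . id], [S → . id S num], [S → . num] — shift-reduce conflict.
I11 contains reduce item [S → id .] and shift items [S → . id], [S → . id S num], [S → . num] — shift-reduce conflict.
I12 contains reduce item [T → S id S .] and shift items [S → . id], [S → . id S num], [S → id S . num], [S → . num], [T → . /] — shift-reduce conflict.

Answer: Yes — I4: [S → id .] vs [S → . id]; I11: [S → id .] vs [S → . id]; I12: [T → S id S .] vs [S → . id]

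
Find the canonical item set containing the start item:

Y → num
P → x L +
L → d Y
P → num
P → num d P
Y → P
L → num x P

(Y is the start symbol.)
First, augment the grammar with Y' → Y
I₀ = CLOSURE({ [Y' → . Y] }):
  [Y' → . Y] has the dot before Y: add [Y → . num], [Y → . P]
  [Y → . P] has the dot before P: add [P → . x L +], [P → . num], [P → . num d P]
No further items can be added.

I₀ = { [P → . num d P], [P → . num], [P → . x L +], [Y → . P], [Y → . num], [Y' → . Y] }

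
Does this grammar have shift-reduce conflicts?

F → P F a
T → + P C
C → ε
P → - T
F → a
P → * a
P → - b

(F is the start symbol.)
No shift-reduce conflicts

A shift-reduce conflict occurs when an LR(0) state has both:
  - a complete (reduce) item [A → α .] (dot at the end), and
  - a shift item [B → β . c γ] (dot before a terminal).

Augment with F' → F and build the canonical LR(0) collection (I0 = CLOSURE({[F' → . F]}), then GOTO on every symbol after a dot until no new states appear). It has 14 states:
  I0: { [F → . P F a], [F → . a], [F' → . F], [P → . * a], [P → . - T], [P → . - b] }  — shift
  I1: { [P → * . a] }  — shift
  I2: { [P → - . T], [P → - . b], [T → . + P C] }  — shift
  I3: { [F' → F .] }  — accept
  I4: { [F → . P F a], [F → . a], [F → P . F a], [P → . * a], [P → . - T], [P → . - b] }  — shift
  I5: { [F → a .] }  — reduce
  I6: { [F → P F . a] }  — shift
  I7: { [F → P F a .] }  — reduce
  I8: { [P → . * a], [P → . - T], [P → . - b], [T → + . P C] }  — shift
  I9: { [P → - T .] }  — reduce
  I10: { [P → - b .] }  — reduce
  I11: { [C → .], [T → + P . C] }  — reduce
  I12: { [T → + P C .] }  — reduce
  I13: { [P → * a .] }  — reduce

No state contains both a complete item and a shift item.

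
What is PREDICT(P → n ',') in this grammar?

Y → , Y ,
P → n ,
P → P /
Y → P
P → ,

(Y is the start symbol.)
{ 'n' }

PREDICT(P → n ',') = (FIRST(RHS) \ {ε}) ∪ (FOLLOW(P) if ε ∈ FIRST(RHS), i.e. RHS ⇒* ε)
FIRST(n ',') = { 'n' }
ε ∉ FIRST(n ','), so FOLLOW(P) is not added.
PREDICT(P → n ',') = { 'n' }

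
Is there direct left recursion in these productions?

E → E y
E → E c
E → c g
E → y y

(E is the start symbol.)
Yes, E is left-recursive

Direct left recursion occurs when N → N α for some non-terminal N (the right-hand side begins with the left-hand side itself).

E → E y: LEFT RECURSIVE (starts with E)
E → E c: LEFT RECURSIVE (starts with E)
E → c g: starts with c
E → y y: starts with y

The grammar has direct left recursion on: E.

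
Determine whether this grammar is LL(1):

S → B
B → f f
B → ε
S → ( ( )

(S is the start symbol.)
Relevant sets:
  FIRST(B) = { 'f', ε }
  FOLLOW(S) = { $ }
  FOLLOW(B) = { $ }

For S:
  PREDICT(S → B) = { $, 'f' }
  PREDICT(S → '(' '(' ')') = { '(' }
For B:
  PREDICT(B → f f) = { 'f' }
  PREDICT(B → ε) = { $ }

All predict sets are disjoint. The grammar IS LL(1).

Answer: Yes, the grammar is LL(1).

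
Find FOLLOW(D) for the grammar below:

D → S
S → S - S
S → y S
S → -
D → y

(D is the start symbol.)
D is the start symbol, so $ ∈ FOLLOW(D).
D does not occur on any right-hand side.

Taking the union: FOLLOW(D) = { $ }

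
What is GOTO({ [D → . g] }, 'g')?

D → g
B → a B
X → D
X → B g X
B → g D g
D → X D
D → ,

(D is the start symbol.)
{ [D → g .] }

GOTO(I, 'g') = CLOSURE({ [A → αX.β] : [A → α.Xβ] ∈ I, X = 'g' })

Items with dot before 'g', with the dot advanced:
  [D → . g] → [D → g .]
Closure adds nothing (no advanced item has the dot before a non-terminal).

GOTO = { [D → g .] }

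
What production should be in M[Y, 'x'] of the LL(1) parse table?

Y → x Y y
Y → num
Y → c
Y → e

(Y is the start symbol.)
To find M[Y, 'x'], we find productions for Y where 'x' is in the predict set (PREDICT(N → α) = (FIRST(α) \ {ε}) ∪ (FOLLOW(N) if α ⇒* ε)).

Y → x Y y: PREDICT = { 'x' }
  'x' is in predict set, so this production goes in M[Y, 'x']
Y → num: PREDICT = { 'num' }
Y → c: PREDICT = { 'c' }
Y → e: PREDICT = { 'e' }

M[Y, 'x'] = Y → x Y y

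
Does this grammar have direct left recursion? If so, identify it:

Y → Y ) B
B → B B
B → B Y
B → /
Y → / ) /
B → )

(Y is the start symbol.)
Direct left recursion occurs when N → N α for some non-terminal N (the right-hand side begins with the left-hand side itself).

Y → Y ) B: LEFT RECURSIVE (starts with Y)
B → B B: LEFT RECURSIVE (starts with B)
B → B Y: LEFT RECURSIVE (starts with B)
B → /: starts with '/'
Y → / ) /: starts with '/'
B → ): starts with ')'

The grammar has direct left recursion on: Y, B.

Answer: Yes, Y, B are left-recursive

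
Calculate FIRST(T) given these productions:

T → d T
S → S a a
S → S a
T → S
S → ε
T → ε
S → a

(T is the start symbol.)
To compute FIRST(T), examine every production with T on the left-hand side, reading each right-hand side left to right until a non-nullable symbol is reached.

FIRST sets of the other non-terminals involved (by the same procedure, iterated to a fixed point):
  FIRST(S) = { 'a', ε }

From T → d T:
  - d is a terminal: add 'd' and stop
From T → S:
  - S is a non-terminal: add FIRST(S) \ {ε} = { 'a' }
    S is nullable and nothing follows, so the whole right-hand side can vanish: ε ∈ FIRST(T)
From T → ε:
  - ε-production, so ε ∈ FIRST(T)

Collecting: FIRST(T) = { 'a', 'd', ε }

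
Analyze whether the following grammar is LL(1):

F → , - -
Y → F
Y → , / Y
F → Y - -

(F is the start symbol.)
A grammar is LL(1) if for each non-terminal N with multiple productions, the predict sets of those productions are pairwise disjoint, where PREDICT(N → α) = (FIRST(α) \ {ε}) ∪ (FOLLOW(N) if α ⇒* ε).

Relevant sets:
  FIRST(Y) = { ',' }
  FIRST(F) = { ',' }

For F:
  PREDICT(F → ',' '-' '-') = { ',' }
  PREDICT(F → Y '-' '-') = { ',' }
For Y:
  PREDICT(Y → F) = { ',' }
  PREDICT(Y → ',' '/' Y) = { ',' }

Conflict found: Predict set conflict for F: { ',' }
The grammar is NOT LL(1).

Answer: No. Predict set conflict for F: { ',' }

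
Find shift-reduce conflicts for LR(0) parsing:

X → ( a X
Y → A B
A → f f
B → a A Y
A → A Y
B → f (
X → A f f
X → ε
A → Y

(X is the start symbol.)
Yes — I0: [X → .] vs [A → . f f]; I17: [X → .] vs [A → . f f]

A shift-reduce conflict occurs when an LR(0) state has both:
  - a complete (reduce) item [A → α .] (dot at the end), and
  - a shift item [B → β . c γ] (dot before a terminal).

Augment with X' → X and build the canonical LR(0) collection (I0 = CLOSURE({[X' → . X]}), then GOTO on every symbol after a dot until no new states appear). It has 19 states:
  I0: { [A → . A Y], [A → . Y], [A → . f f], [X → . ( a X], [X → . A f f], [X → .], [X' → . X], [Y → . A B] }  — shift, reduce
  I1: { [X → ( . a X] }  — shift
  I2: { [A → . A Y], [A → . Y], [A → . f f], [A → A . Y], [B → . a A Y], [B → . f (], [X → A . f f], [Y → . A B], [Y → A . B] }  — shift
  I3: { [X' → X .] }  — accept
  I4: { [A → Y .] }  — reduce
  I5: { [A → f . f] }  — shift
  I6: { [A → f f .] }  — reduce
  I7: { [A → . A Y], [A → . Y], [A → . f f], [A → A . Y], [B → . a A Y], [B → . f (], [Y → . A B], [Y → A . B] }  — shift
  I8: { [Y → A B .] }  — reduce
  I9: { [A → A Y .], [A → Y .] }  — 2 reduces
  I10: { [A → . A Y], [A → . Y], [A → . f f], [B → a . A Y], [Y → . A B] }  — shift
  I11: { [A → f . f], [B → f . (], [X → A f . f] }  — shift
  I12: { [B → f ( .] }  — reduce
  I13: { [A → f f .], [X → A f f .] }  — 2 reduces
  I14: { [A → . A Y], [A → . Y], [A → . f f], [A → A . Y], [B → . a A Y], [B → . f (], [B → a A . Y], [Y → . A B], [Y → A . B] }  — shift
  I15: { [A → A Y .], [A → Y .], [B → a A Y .] }  — 3 reduces
  I16: { [A → f . f], [B → f . (] }  — shift
  I17: { [A → . A Y], [A → . Y], [A → . f f], [X → ( a . X], [X → . ( a X], [X → . A f f], [X → .], [Y → . A B] }  — shift, reduce
  I18: { [X → ( a X .] }  — reduce

I0 contains reduce item [X → .] and shift items [A → . f f], [X → . ( a X] — shift-reduce conflict.
I17 contains reduce item [X → .] and shift items [A → . f f], [X → . ( a X] — shift-reduce conflict.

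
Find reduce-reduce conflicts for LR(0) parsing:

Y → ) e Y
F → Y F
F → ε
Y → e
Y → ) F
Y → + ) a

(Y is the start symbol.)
No reduce-reduce conflicts

A reduce-reduce conflict occurs when an LR(0) state has two complete items [A → α .] and [B → β .] — both call for a reduction, and with no lookahead the parser cannot choose between them.

Augment with Y' → Y and build the canonical LR(0) collection (I0 = CLOSURE({[Y' → . Y]}), then GOTO on every symbol after a dot until no new states appear). It has 12 states:
  I0: { [Y → . ) F], [Y → . ) e Y], [Y → . + ) a], [Y → . e], [Y' → . Y] }  — shift
  I1: { [F → . Y F], [F → .], [Y → ) . F], [Y → ) . e Y], [Y → . ) F], [Y → . ) e Y], [Y → . + ) a], [Y → . e] }  — shift, reduce
  I2: { [Y → + . ) a] }  — shift
  I3: { [Y' → Y .] }  — accept
  I4: { [Y → e .] }  — reduce
  I5: { [Y → + ) . a] }  — shift
  I6: { [Y → + ) a .] }  — reduce
  I7: { [Y → ) F .] }  — reduce
  I8: { [F → . Y F], [F → .], [F → Y . F], [Y → . ) F], [Y → . ) e Y], [Y → . + ) a], [Y → . e] }  — shift, reduce
  I9: { [Y → ) e . Y], [Y → . ) F], [Y → . ) e Y], [Y → . + ) a], [Y → . e], [Y → e .] }  — shift, reduce
  I10: { [Y → ) e Y .] }  — reduce
  I11: { [F → Y F .] }  — reduce

No state contains more than one complete item.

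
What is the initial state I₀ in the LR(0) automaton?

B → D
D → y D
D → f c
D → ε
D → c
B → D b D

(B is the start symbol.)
{ [B → . D b D], [B → . D], [B' → . B], [D → . c], [D → . f c], [D → . y D], [D → .] }

First, augment the grammar with B' → B
I₀ = CLOSURE({ [B' → . B] }):
  [B' → . B] has the dot before B: add [B → . D], [B → . D b D]
  [B → . D] has the dot before D: add [D → . y D], [D → . f c], [D → .], [D → . c]
No further items can be added.

I₀ = { [B → . D b D], [B → . D], [B' → . B], [D → . c], [D → . f c], [D → . y D], [D → .] }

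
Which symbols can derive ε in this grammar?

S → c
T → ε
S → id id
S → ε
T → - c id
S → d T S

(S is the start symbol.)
A non-terminal is nullable if it can derive ε (the empty string): either it has an ε-production, or it has a production whose right-hand side consists entirely of nullable non-terminals.

ε-productions: T → ε, S → ε
So T, S are immediately nullable.
Every non-terminal is now nullable.
Nullable = { 'S', 'T' }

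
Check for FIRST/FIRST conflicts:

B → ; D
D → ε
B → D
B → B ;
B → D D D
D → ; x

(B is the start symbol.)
A FIRST/FIRST conflict occurs when two productions N → α and N → β for the same non-terminal have FIRST(α) ∩ FIRST(β) ≠ ∅ (with ε ∈ FIRST of a nullable right-hand side, so two nullable alternatives also conflict).

FIRST sets of the non-terminals at (or reachable through a nullable prefix from) the front of some alternative:
  FIRST(D) = { ';', ε }
  FIRST(B) = { ';', ε }

Productions for B:
  B → ; D: FIRST = { ';' }
  B → D: FIRST = { ';', ε }
  B → B ;: FIRST = { ';' }
  B → D D D: FIRST = { ';', ε }
Productions for D:
  D → ε: FIRST = { ε }
  D → ; x: FIRST = { ';' }

Conflict for B: B → ; D and B → D
  Overlap: { ';' }
Conflict for B: B → ; D and B → B ;
  Overlap: { ';' }
Conflict for B: B → ; D and B → D D D
  Overlap: { ';' }
Conflict for B: B → D and B → B ;
  Overlap: { ';' }
Conflict for B: B → D and B → D D D
  Overlap: { ';', ε }
Conflict for B: B → B ; and B → D D D
  Overlap: { ';' }

Answer: Yes. B → ';' D / B → D on { ';' }; B → ';' D / B → B ';' on { ';' }; B → ';' D / B → D D D on { ';' }; B → D / B → B ';' on { ';' }; B → D / B → D D D on { ';', ε }; B → B ';' / B → D D D on { ';' }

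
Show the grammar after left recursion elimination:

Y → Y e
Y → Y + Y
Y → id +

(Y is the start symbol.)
Y → id + Y'
Y' → e Y'
Y' → + Y Y'
Y' → ε

Y is directly left-recursive. The standard transformation for
  A → A α₁ | ... | A α_m | β₁ | ... | β_n
is
  A  → β₁ A' | ... | β_n A'
  A' → α₁ A' | ... | α_m A' | ε

Y → id + becomes Y → id + Y'
Y → Y e becomes Y' → e Y'
Y → Y + Y becomes Y' → + Y Y'
Add Y' → ε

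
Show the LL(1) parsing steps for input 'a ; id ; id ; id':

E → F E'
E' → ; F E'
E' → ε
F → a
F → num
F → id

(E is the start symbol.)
LL(1) parsing maintains a stack (initially the start symbol over $) and the input. At each step: if the stack top is a terminal, match it against the current input token; if it is a non-terminal N, replace it with the RHS of M[N, lookahead] (the unique production whose predict set contains the lookahead).

Stack is shown with the top on the left.

Stack     Input               Action
------------------------------------
E $       a ; id ; id ; id $  output E → F E'
F E' $    a ; id ; id ; id $  output F → a
a E' $    a ; id ; id ; id $  match 'a'
E' $      ; id ; id ; id $    output E' → ; F E'
; F E' $  ; id ; id ; id $    match ';'
F E' $    id ; id ; id $      output F → id
id E' $   id ; id ; id $      match 'id'
E' $      ; id ; id $         output E' → ; F E'
; F E' $  ; id ; id $         match ';'
F E' $    id ; id $           output F → id
id E' $   id ; id $           match 'id'
E' $      ; id $              output E' → ; F E'
; F E' $  ; id $              match ';'
F E' $    id $                output F → id
id E' $   id $                match 'id'
E' $      $                   output E' → ε
$         $                   accept

The string is accepted.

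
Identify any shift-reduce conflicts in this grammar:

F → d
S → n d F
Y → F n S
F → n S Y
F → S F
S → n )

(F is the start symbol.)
Augment with F' → F and build the canonical LR(0) collection (I0 = CLOSURE({[F' → . F]}), then GOTO on every symbol after a dot until no new states appear). It has 15 states:
  I0: { [F → . S F], [F → . d], [F → . n S Y], [F' → . F], [S → . n )], [S → . n d F] }  — shift
  I1: { [F' → F .] }  — accept
  I2: { [F → . S F], [F → . d], [F → . n S Y], [F → S . F], [S → . n )], [S → . n d F] }  — shift
  I3: { [F → d .] }  — reduce
  I4: { [F → n . S Y], [S → . n )], [S → . n d F], [S → n . )], [S → n . d F] }  — shift
  I5: { [S → n ) .] }  — reduce
  I6: { [F → . S F], [F → . d], [F → . n S Y], [F → n S . Y], [S → . n )], [S → . n d F], [Y → . F n S] }  — shift
  I7: { [F → . S F], [F → . d], [F → . n S Y], [S → . n )], [S → . n d F], [S → n d . F] }  — shift
  I8: { [S → n . )], [S → n . d F] }  — shift
  I9: { [S → n d F .] }  — reduce
  I10: { [Y → F . n S] }  — shift
  I11: { [F → n S Y .] }  — reduce
  I12: { [S → . n )], [S → . n d F], [Y → F n . S] }  — shift
  I13: { [Y → F n S .] }  — reduce
  I14: { [F → S F .] }  — reduce

No state contains both a complete item and a shift item.

Answer: No shift-reduce conflicts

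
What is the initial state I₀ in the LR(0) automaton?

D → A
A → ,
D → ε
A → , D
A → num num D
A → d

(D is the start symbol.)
First, augment the grammar with D' → D
I₀ = CLOSURE({ [D' → . D] }):
  [D' → . D] has the dot before D: add [D → . A], [D → .]
  [D → . A] has the dot before A: add [A → . ,], [A → . , D], [A → . num num D], [A → . d]
No further items can be added.

I₀ = { [A → . , D], [A → . ,], [A → . d], [A → . num num D], [D → . A], [D → .], [D' → . D] }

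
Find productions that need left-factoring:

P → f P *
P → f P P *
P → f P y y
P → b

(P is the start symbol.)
Yes, P has productions with common prefix 'f P'

Left-factoring is needed when two productions for the same non-terminal
share a common prefix on the right-hand side.

Productions for P:
  P → f P *
  P → f P P *
  P → f P y y
  P → b

Found common prefix 'f P' in productions for P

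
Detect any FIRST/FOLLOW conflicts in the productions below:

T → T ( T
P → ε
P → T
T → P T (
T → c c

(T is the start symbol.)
Yes. P → T with FOLLOW(P) on { 'c' }

Nullable non-terminals: P.
FIRST sets used below: FIRST(T) = { 'c' }

P: nullable alternative(s) P → ε; FOLLOW(P) = { 'c' }
  P → ε: FIRST \ {ε} = { } — this is the only nullable alternative, skip
  P → T: FIRST \ {ε} = { 'c' } — overlaps FOLLOW(P) on { 'c' }: CONFLICT

T has no nullable alternative, so no FIRST/FOLLOW check is needed there.

So the grammar has 1 FIRST/FOLLOW conflict (marked CONFLICT above).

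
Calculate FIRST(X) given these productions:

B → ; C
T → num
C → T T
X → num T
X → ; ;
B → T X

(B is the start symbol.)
{ ';', 'num' }

To compute FIRST(X), examine every production with X on the left-hand side, reading each right-hand side left to right until a non-nullable symbol is reached.

From X → num T:
  - num is a terminal: add 'num' and stop
From X → ; ;:
  - ';' is a terminal: add ';' and stop

Collecting: FIRST(X) = { ';', 'num' }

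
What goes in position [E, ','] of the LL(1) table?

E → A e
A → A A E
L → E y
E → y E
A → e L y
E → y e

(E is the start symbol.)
Empty (error entry)

To find M[E, ','], we find productions for E where ',' is in the predict set (PREDICT(N → α) = (FIRST(α) \ {ε}) ∪ (FOLLOW(N) if α ⇒* ε)).

Relevant sets:
  FIRST(A) = { 'e' }

E → A e: PREDICT = { 'e' }
E → y E: PREDICT = { 'y' }
E → y e: PREDICT = { 'y' }

M[E, ','] is empty (no production applies)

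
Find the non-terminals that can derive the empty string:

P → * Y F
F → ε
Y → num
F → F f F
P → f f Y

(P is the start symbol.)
A non-terminal is nullable if it can derive ε (the empty string): either it has an ε-production, or it has a production whose right-hand side consists entirely of nullable non-terminals.

ε-productions: F → ε
So F is immediately nullable.
No further non-terminal can be added: every production for the remaining non-terminals contains a terminal or a non-nullable non-terminal.
Nullable = { 'F' }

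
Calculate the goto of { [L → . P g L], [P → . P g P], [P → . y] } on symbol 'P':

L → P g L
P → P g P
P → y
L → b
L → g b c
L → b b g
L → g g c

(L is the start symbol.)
{ [L → P . g L], [P → P . g P] }

GOTO(I, 'P') = CLOSURE({ [A → αX.β] : [A → α.Xβ] ∈ I, X = 'P' })

Items with dot before 'P', with the dot advanced:
  [L → . P g L] → [L → P . g L]
  [P → . P g P] → [P → P . g P]
Closure adds nothing (no advanced item has the dot before a non-terminal).

GOTO = { [L → P . g L], [P → P . g P] }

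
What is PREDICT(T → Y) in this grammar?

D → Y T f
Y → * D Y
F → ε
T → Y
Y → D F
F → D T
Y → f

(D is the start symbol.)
PREDICT(T → Y) = (FIRST(RHS) \ {ε}) ∪ (FOLLOW(T) if ε ∈ FIRST(RHS), i.e. RHS ⇒* ε)
FIRST(Y) = { '*', 'f' }
FIRST(Y) = { '*', 'f' }
ε ∉ FIRST(Y), so FOLLOW(T) is not added.
PREDICT(T → Y) = { '*', 'f' }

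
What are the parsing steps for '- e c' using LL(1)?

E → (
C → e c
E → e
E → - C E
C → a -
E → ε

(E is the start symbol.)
LL(1) parsing maintains a stack (initially the start symbol over $) and the input. At each step: if the stack top is a terminal, match it against the current input token; if it is a non-terminal N, replace it with the RHS of M[N, lookahead] (the unique production whose predict set contains the lookahead).

Stack is shown with the top on the left.

Stack    Input    Action
------------------------
E $      - e c $  output E → - C E
- C E $  - e c $  match '-'
C E $    e c $    output C → e c
e c E $  e c $    match 'e'
c E $    c $      match 'c'
E $      $        output E → ε
$        $        accept

The string is accepted.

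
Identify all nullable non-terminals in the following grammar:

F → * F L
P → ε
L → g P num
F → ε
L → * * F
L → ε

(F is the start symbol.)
{ 'F', 'L', 'P' }

A non-terminal is nullable if it can derive ε (the empty string): either it has an ε-production, or it has a production whose right-hand side consists entirely of nullable non-terminals.

ε-productions: P → ε, F → ε, L → ε
So P, F, L are immediately nullable.
Every non-terminal is now nullable.
Nullable = { 'F', 'L', 'P' }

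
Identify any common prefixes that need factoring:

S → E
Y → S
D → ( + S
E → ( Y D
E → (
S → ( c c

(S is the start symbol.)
Yes, E has productions with common prefix '('

Left-factoring is needed when two productions for the same non-terminal
share a common prefix on the right-hand side.

Productions for S:
  S → E
  S → ( c c
Productions for E:
  E → ( Y D
  E → (

Found common prefix '(' in productions for E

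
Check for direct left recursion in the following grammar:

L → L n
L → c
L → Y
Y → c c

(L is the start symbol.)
Yes, L is left-recursive

Direct left recursion occurs when N → N α for some non-terminal N (the right-hand side begins with the left-hand side itself).

L → L n: LEFT RECURSIVE (starts with L)
L → c: starts with c
L → Y: starts with Y
Y → c c: starts with c

The grammar has direct left recursion on: L.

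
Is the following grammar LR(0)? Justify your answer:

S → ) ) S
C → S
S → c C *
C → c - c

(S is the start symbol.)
Yes, the grammar is LR(0)

A grammar is LR(0) if no state in the canonical LR(0) collection has:
  - both a shift item (dot before a terminal) and a complete item (shift-reduce conflict), or
  - two or more complete items (reduce-reduce conflict; the accept item [S' → S .] counts as a complete item here).

Augment with S' → S and build the canonical LR(0) collection (I0 = CLOSURE({[S' → . S]}), then GOTO on every symbol after a dot until no new states appear). It has 12 states:
  I0: { [S → . ) ) S], [S → . c C *], [S' → . S] }  — shift
  I1: { [S → ) . ) S] }  — shift
  I2: { [S' → S .] }  — accept
  I3: { [C → . S], [C → . c - c], [S → . ) ) S], [S → . c C *], [S → c . C *] }  — shift
  I4: { [S → c C . *] }  — shift
  I5: { [C → S .] }  — reduce
  I6: { [C → . S], [C → . c - c], [C → c . - c], [S → . ) ) S], [S → . c C *], [S → c . C *] }  — shift
  I7: { [C → c - . c] }  — shift
  I8: { [C → c - c .] }  — reduce
  I9: { [S → c C * .] }  — reduce
  I10: { [S → ) ) . S], [S → . ) ) S], [S → . c C *] }  — shift
  I11: { [S → ) ) S .] }  — reduce

Every state is either a pure shift/goto state or contains exactly one complete item and nothing to shift — no conflicts. The grammar is LR(0).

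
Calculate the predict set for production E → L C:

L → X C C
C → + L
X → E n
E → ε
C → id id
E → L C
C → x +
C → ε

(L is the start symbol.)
PREDICT(E → L C) = (FIRST(RHS) \ {ε}) ∪ (FOLLOW(E) if ε ∈ FIRST(RHS), i.e. RHS ⇒* ε)
FIRST(L) = { 'n' }
FIRST(L C) = { 'n' }
ε ∉ FIRST(L C), so FOLLOW(E) is not added.
PREDICT(E → L C) = { 'n' }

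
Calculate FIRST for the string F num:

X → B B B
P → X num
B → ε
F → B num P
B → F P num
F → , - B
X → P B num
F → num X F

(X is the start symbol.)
{ ',', 'num' }

FIRST sets of the non-terminals involved (from the grammar, by fixed-point iteration):
  FIRST(F) = { ',', 'num' }

To compute FIRST(F num), process the symbols left to right:
Symbol F is a non-terminal. Add FIRST(F) \ {ε} = { ',', 'num' }
F is not nullable (ε ∉ FIRST(F)), so stop here.
FIRST(F num) = { ',', 'num' }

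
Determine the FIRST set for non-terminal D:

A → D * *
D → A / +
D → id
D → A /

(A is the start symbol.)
{ 'id' }

FIRST sets of the other non-terminals involved (by the same procedure, iterated to a fixed point):
  FIRST(A) = { 'id' }

From D → A / +:
  - A is a non-terminal: add FIRST(A) \ {ε} = { 'id' }
    A is not nullable, so stop
From D → id:
  - id is a terminal: add 'id' and stop
From D → A /:
  - A is a non-terminal: add FIRST(A) \ {ε} = { 'id' }
    A is not nullable, so stop

Collecting: FIRST(D) = { 'id' }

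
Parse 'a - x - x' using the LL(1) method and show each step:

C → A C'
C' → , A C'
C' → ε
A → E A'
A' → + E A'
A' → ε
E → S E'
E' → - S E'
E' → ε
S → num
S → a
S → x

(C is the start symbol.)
Stack is shown with the top on the left.

Stack           Input        Action
-----------------------------------
C $             a - x - x $  output C → A C'
A C' $          a - x - x $  output A → E A'
E A' C' $       a - x - x $  output E → S E'
S E' A' C' $    a - x - x $  output S → a
a E' A' C' $    a - x - x $  match 'a'
E' A' C' $      - x - x $    output E' → - S E'
- S E' A' C' $  - x - x $    match '-'
S E' A' C' $    x - x $      output S → x
x E' A' C' $    x - x $      match 'x'
E' A' C' $      - x $        output E' → - S E'
- S E' A' C' $  - x $        match '-'
S E' A' C' $    x $          output S → x
x E' A' C' $    x $          match 'x'
E' A' C' $      $            output E' → ε
A' C' $         $            output A' → ε
C' $            $            output C' → ε
$               $            accept

The string is accepted.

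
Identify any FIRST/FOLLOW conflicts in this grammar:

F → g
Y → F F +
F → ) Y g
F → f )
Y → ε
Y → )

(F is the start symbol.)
Nullable non-terminals: Y.
FIRST sets used below: FIRST(F) = { ')', 'f', 'g' }

Y: nullable alternative(s) Y → ε; FOLLOW(Y) = { 'g' }
  Y → F F +: FIRST \ {ε} = { ')', 'f', 'g' } — overlaps FOLLOW(Y) on { 'g' }: CONFLICT
  Y → ε: FIRST \ {ε} = { } — this is the only nullable alternative, skip
  Y → ): FIRST \ {ε} = { ')' } — disjoint from FOLLOW(Y)

F has no nullable alternative, so no FIRST/FOLLOW check is needed there.

So the grammar has 1 FIRST/FOLLOW conflict (marked CONFLICT above).

Answer: Yes. Y → F F '+' with FOLLOW(Y) on { 'g' }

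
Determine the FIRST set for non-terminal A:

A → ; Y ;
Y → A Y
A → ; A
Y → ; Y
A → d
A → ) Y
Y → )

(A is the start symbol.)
{ ')', ';', 'd' }

To compute FIRST(A), examine every production with A on the left-hand side, reading each right-hand side left to right until a non-nullable symbol is reached.

From A → ; Y ;:
  - ';' is a terminal: add ';' and stop
From A → ; A:
  - ';' is a terminal: add ';' and stop
From A → d:
  - d is a terminal: add 'd' and stop
From A → ) Y:
  - ')' is a terminal: add ')' and stop

Collecting: FIRST(A) = { ')', ';', 'd' }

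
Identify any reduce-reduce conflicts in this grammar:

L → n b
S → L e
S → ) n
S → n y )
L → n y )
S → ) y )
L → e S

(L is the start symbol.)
Yes — I12: [L → n y ) .] vs [S → n y ) .]

Augment with L' → L and build the canonical LR(0) collection (I0 = CLOSURE({[L' → . L]}), then GOTO on every symbol after a dot until no new states appear). It has 17 states:
  I0: { [L → . e S], [L → . n b], [L → . n y )], [L' → . L] }  — shift
  I1: { [L' → L .] }  — accept
  I2: { [L → . e S], [L → . n b], [L → . n y )], [L → e . S], [S → . ) n], [S → . ) y )], [S → . L e], [S → . n y )] }  — shift
  I3: { [L → n . b], [L → n . y )] }  — shift
  I4: { [L → n b .] }  — reduce
  I5: { [L → n y . )] }  — shift
  I6: { [L → n y ) .] }  — reduce
  I7: { [S → ) . n], [S → ) . y )] }  — shift
  I8: { [S → L . e] }  — shift
  I9: { [L → e S .] }  — reduce
  I10: { [L → n . b], [L → n . y )], [S → n . y )] }  — shift
  I11: { [L → n y . )], [S → n y . )] }  — shift
  I12: { [L → n y ) .], [S → n y ) .] }  — 2 reduces
  I13: { [S → L e .] }  — reduce
  I14: { [S → ) n .] }  — reduce
  I15: { [S → ) y . )] }  — shift
  I16: { [S → ) y ) .] }  — reduce

I12 contains complete items [L → n y ) .], [S → n y ) .] — reduce-reduce conflict.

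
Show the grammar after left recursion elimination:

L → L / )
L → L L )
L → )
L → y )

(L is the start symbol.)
L → ) L'
L → y ) L'
L' → / ) L'
L' → L ) L'
L' → ε

L is directly left-recursive. The standard transformation for
  A → A α₁ | ... | A α_m | β₁ | ... | β_n
is
  A  → β₁ A' | ... | β_n A'
  A' → α₁ A' | ... | α_m A' | ε

L → ) becomes L → ) L'
L → y ) becomes L → y ) L'
L → L / ) becomes L' → / ) L'
L → L L ) becomes L' → L ) L'
Add L' → ε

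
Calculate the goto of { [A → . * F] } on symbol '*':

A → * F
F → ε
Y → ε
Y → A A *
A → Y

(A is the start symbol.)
GOTO(I, '*') = CLOSURE({ [A → αX.β] : [A → α.Xβ] ∈ I, X = '*' })

Items with dot before '*', with the dot advanced:
  [A → . * F] → [A → * . F]
Closure of the advanced items:
  [A → * . F] has the dot before F: add [F → .]

GOTO = { [A → * . F], [F → .] }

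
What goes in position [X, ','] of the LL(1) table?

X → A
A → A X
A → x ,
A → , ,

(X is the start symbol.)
X → A

To find M[X, ','], we find productions for X where ',' is in the predict set (PREDICT(N → α) = (FIRST(α) \ {ε}) ∪ (FOLLOW(N) if α ⇒* ε)).

Relevant sets:
  FIRST(A) = { ',', 'x' }

X → A: PREDICT = { ',', 'x' }
  ',' is in predict set, so this production goes in M[X, ',']

M[X, ','] = X → A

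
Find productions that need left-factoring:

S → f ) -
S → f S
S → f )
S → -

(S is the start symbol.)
Yes, S has productions with common prefix 'f'

Left-factoring is needed when two productions for the same non-terminal
share a common prefix on the right-hand side.

Productions for S:
  S → f ) -
  S → f S
  S → f )
  S → -

Found common prefix 'f' in productions for S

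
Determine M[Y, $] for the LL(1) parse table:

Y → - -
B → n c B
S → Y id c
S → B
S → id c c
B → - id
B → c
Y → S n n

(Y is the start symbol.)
Empty (error entry)

To find M[Y, $], we find productions for Y where $ is in the predict set (PREDICT(N → α) = (FIRST(α) \ {ε}) ∪ (FOLLOW(N) if α ⇒* ε)).

Relevant sets:
  FIRST(S) = { '-', 'c', 'id', 'n' }

Y → - -: PREDICT = { '-' }
Y → S n n: PREDICT = { '-', 'c', 'id', 'n' }

M[Y, $] is empty (no production applies)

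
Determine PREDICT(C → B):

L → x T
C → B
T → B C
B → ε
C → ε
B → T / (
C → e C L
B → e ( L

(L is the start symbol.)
{ $, '/', 'e', 'x' }

PREDICT(C → B) = (FIRST(RHS) \ {ε}) ∪ (FOLLOW(C) if ε ∈ FIRST(RHS), i.e. RHS ⇒* ε)
FIRST(B) = { '/', 'e', ε }
FIRST(B) = { '/', 'e', ε }
ε ∈ FIRST(B) (the right-hand side is nullable), so add FOLLOW(C) = { $, '/', 'e', 'x' }
PREDICT(C → B) = { $, '/', 'e', 'x' }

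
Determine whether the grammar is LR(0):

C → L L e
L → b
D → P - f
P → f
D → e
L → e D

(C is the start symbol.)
Yes, the grammar is LR(0)

Augment with C' → C and build the canonical LR(0) collection (I0 = CLOSURE({[C' → . C]}), then GOTO on every symbol after a dot until no new states appear). It has 13 states:
  I0: { [C → . L L e], [C' → . C], [L → . b], [L → . e D] }  — shift
  I1: { [C' → C .] }  — accept
  I2: { [C → L . L e], [L → . b], [L → . e D] }  — shift
  I3: { [L → b .] }  — reduce
  I4: { [D → . P - f], [D → . e], [L → e . D], [P → . f] }  — shift
  I5: { [L → e D .] }  — reduce
  I6: { [D → P . - f] }  — shift
  I7: { [D → e .] }  — reduce
  I8: { [P → f .] }  — reduce
  I9: { [D → P - . f] }  — shift
  I10: { [D → P - f .] }  — reduce
  I11: { [C → L L . e] }  — shift
  I12: { [C → L L e .] }  — reduce

Every state is either a pure shift/goto state or contains exactly one complete item and nothing to shift — no conflicts. The grammar is LR(0).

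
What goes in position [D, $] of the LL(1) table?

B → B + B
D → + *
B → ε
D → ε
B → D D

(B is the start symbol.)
To find M[D, $], we find productions for D where $ is in the predict set (PREDICT(N → α) = (FIRST(α) \ {ε}) ∪ (FOLLOW(N) if α ⇒* ε)).

Relevant sets:
  FOLLOW(D) = { $, '+' }

D → + *: PREDICT = { '+' }
D → ε: PREDICT = { $, '+' }
  $ is in predict set, so this production goes in M[D, $]

M[D, $] = D → ε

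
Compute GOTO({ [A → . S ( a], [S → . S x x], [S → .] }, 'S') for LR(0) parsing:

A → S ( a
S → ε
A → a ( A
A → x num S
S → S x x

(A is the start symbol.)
GOTO(I, 'S') = CLOSURE({ [A → αX.β] : [A → α.Xβ] ∈ I, X = 'S' })

Items with dot before 'S', with the dot advanced:
  [A → . S ( a] → [A → S . ( a]
  [S → . S x x] → [S → S . x x]
Closure adds nothing (no advanced item has the dot before a non-terminal).

GOTO = { [A → S . ( a], [S → S . x x] }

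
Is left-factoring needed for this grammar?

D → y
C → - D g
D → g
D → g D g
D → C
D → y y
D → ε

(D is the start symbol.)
Yes, D has productions with common prefix 'y'; D has productions with common prefix 'g'

Left-factoring is needed when two productions for the same non-terminal
share a common prefix on the right-hand side.

Productions for D:
  D → y
  D → g
  D → g D g
  D → C
  D → y y
  D → ε

Found common prefix 'y' in productions for D
Found common prefix 'g' in productions for D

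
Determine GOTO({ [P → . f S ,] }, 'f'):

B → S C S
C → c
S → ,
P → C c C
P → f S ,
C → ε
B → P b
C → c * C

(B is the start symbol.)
GOTO(I, 'f') = CLOSURE({ [A → αX.β] : [A → α.Xβ] ∈ I, X = 'f' })

Items with dot before 'f', with the dot advanced:
  [P → . f S ,] → [P → f . S ,]
Closure of the advanced items:
  [P → f . S ,] has the dot before S: add [S → . ,]

GOTO = { [P → f . S ,], [S → . ,] }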